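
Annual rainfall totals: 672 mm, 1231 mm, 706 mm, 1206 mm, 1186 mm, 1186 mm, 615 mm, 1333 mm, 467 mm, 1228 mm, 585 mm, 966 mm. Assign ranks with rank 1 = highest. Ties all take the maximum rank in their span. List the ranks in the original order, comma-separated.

Sorted (descending): 1333, 1231, 1228, 1206, 1186, 1186, 966, 706, 672, 615, 585, 467
The 2 values of 1186 occupy positions 5–6 → each gets rank 6.

9, 2, 8, 4, 6, 6, 10, 1, 12, 3, 11, 7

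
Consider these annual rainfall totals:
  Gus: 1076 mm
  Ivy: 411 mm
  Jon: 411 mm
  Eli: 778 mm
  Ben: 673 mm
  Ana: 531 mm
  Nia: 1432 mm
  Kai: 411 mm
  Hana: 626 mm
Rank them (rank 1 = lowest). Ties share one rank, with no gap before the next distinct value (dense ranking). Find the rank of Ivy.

Sorted (ascending): 411, 411, 411, 531, 626, 673, 778, 1076, 1432
The 3 values of 411 share dense rank 1.
Remaining distinct values take the next consecutive integers.
Ivy has value 411 mm → rank 1.

1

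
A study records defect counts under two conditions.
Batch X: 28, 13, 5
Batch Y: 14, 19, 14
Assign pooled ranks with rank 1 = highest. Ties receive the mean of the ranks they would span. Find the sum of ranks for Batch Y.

Sorted (descending): 28, 19, 14, 14, 13, 5
The 2 values of 14 occupy positions 3–4 → average rank (3+4)/2 = 3.5.
Batch Y values → pooled ranks: 14→3.5, 19→2, 14→3.5
Rank sum = 3.5 + 2 + 3.5 = 9

9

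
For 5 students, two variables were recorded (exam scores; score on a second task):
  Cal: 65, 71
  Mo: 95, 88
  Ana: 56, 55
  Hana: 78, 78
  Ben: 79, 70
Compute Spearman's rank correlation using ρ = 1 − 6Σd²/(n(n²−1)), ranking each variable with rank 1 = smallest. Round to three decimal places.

Ranks of variable 1: 2, 5, 1, 3, 4
Ranks of variable 2: 3, 5, 1, 4, 2
d = r₁ − r₂: -1, 0, 0, -1, 2
d²: 1, 0, 0, 1, 4; Σd² = 6
ρ = 1 − 6·6/(5·24) = 1 − 36/120 = 0.700

0.700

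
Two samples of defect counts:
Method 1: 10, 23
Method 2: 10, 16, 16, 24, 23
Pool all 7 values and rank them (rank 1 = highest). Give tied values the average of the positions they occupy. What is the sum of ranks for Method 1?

Sorted (descending): 24, 23, 23, 16, 16, 10, 10
The 2 values of 23 occupy positions 2–3 → average rank (2+3)/2 = 2.5.
The 2 values of 16 occupy positions 4–5 → average rank (4+5)/2 = 4.5.
The 2 values of 10 occupy positions 6–7 → average rank (6+7)/2 = 6.5.
Method 1 values → pooled ranks: 10→6.5, 23→2.5
Rank sum = 6.5 + 2.5 = 9

9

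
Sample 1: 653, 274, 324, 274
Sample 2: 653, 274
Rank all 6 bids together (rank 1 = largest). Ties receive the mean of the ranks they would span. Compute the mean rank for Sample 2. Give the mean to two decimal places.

Sorted (descending): 653, 653, 324, 274, 274, 274
The 2 values of 653 occupy positions 1–2 → average rank (1+2)/2 = 1.5.
The 3 values of 274 occupy positions 4–6 → average rank 5.
Sample 2 values → pooled ranks: 653→1.5, 274→5
Mean rank = (1.5 + 5) / 2 = 3.25

3.25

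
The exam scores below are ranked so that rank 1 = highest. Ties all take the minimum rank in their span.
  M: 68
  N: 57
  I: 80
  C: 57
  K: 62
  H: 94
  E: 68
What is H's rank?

Sorted (descending): 94, 80, 68, 68, 62, 57, 57
The 2 values of 68 occupy positions 3–4 → each gets rank 3.
The 2 values of 57 occupy positions 6–7 → each gets rank 6.
H has value 94 → rank 1.

1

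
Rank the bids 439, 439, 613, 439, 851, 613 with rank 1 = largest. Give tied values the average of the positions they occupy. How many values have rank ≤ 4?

3

Sorted (descending): 851, 613, 613, 439, 439, 439
The 2 values of 613 occupy positions 2–3 → average rank (2+3)/2 = 2.5.
The 3 values of 439 occupy positions 4–6 → average rank 5.
Ranks ≤ 4: {1, 2.5, 2.5} → 3 values.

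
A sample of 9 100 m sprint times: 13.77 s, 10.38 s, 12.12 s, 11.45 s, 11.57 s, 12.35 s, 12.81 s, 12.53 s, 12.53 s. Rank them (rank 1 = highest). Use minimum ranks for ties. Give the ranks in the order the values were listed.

1, 9, 6, 8, 7, 5, 2, 3, 3

Sorted (descending): 13.77, 12.81, 12.53, 12.53, 12.35, 12.12, 11.57, 11.45, 10.38
The 2 values of 12.53 occupy positions 3–4 → each gets rank 3.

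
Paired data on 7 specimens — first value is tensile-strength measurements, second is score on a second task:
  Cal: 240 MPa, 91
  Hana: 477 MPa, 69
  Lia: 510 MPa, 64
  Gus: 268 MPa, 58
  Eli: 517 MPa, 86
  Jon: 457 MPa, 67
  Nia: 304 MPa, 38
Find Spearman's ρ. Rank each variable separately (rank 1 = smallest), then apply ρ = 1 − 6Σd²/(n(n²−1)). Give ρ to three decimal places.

Ranks of variable 1: 1, 5, 6, 2, 7, 4, 3
Ranks of variable 2: 7, 5, 3, 2, 6, 4, 1
d = r₁ − r₂: -6, 0, 3, 0, 1, 0, 2
d²: 36, 0, 9, 0, 1, 0, 4; Σd² = 50
ρ = 1 − 6·50/(7·48) = 1 − 300/336 = 0.107

0.107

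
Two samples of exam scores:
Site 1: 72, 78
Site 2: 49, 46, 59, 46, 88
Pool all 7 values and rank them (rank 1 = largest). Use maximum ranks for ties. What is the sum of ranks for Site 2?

Sorted (descending): 88, 78, 72, 59, 49, 46, 46
The 2 values of 46 occupy positions 6–7 → each gets rank 7.
Site 2 values → pooled ranks: 49→5, 46→7, 59→4, 46→7, 88→1
Rank sum = 5 + 7 + 4 + 7 + 1 = 24

24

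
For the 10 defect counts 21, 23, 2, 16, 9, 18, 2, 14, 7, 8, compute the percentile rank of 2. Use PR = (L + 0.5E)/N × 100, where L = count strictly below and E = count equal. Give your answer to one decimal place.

N = 10.
Strictly below 2: 0. Equal to 2: 2.
PR = (0 + 0.5·2)/10 × 100 = 10.0

10.0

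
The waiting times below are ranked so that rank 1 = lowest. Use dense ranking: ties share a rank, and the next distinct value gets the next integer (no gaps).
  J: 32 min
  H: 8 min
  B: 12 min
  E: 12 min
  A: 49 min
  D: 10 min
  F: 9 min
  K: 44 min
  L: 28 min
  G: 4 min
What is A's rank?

Sorted (ascending): 4, 8, 9, 10, 12, 12, 28, 32, 44, 49
The 2 values of 12 share dense rank 5.
Remaining distinct values take the next consecutive integers.
A has value 49 min → rank 9.

9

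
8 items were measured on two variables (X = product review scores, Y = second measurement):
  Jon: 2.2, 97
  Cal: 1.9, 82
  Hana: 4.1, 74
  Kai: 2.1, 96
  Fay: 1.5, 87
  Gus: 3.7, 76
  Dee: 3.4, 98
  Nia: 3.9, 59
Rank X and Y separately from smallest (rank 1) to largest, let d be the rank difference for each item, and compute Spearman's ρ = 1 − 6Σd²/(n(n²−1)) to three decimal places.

-0.524

Ranks of variable 1: 4, 2, 8, 3, 1, 6, 5, 7
Ranks of variable 2: 7, 4, 2, 6, 5, 3, 8, 1
d = r₁ − r₂: -3, -2, 6, -3, -4, 3, -3, 6
d²: 9, 4, 36, 9, 16, 9, 9, 36; Σd² = 128
ρ = 1 − 6·128/(8·63) = 1 − 768/504 = -0.524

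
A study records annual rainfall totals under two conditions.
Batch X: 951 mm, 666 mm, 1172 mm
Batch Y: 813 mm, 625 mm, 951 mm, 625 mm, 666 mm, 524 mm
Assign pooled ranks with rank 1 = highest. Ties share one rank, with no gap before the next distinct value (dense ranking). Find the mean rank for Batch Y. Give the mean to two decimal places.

4.17

Sorted (descending): 1172, 951, 951, 813, 666, 666, 625, 625, 524
The 2 values of 951 share dense rank 2.
The 2 values of 666 share dense rank 4.
The 2 values of 625 share dense rank 5.
Remaining distinct values take the next consecutive integers.
Batch Y values → pooled ranks: 813→3, 625→5, 951→2, 625→5, 666→4, 524→6
Mean rank = (3 + 5 + 2 + 5 + 4 + 6) / 6 = 4.17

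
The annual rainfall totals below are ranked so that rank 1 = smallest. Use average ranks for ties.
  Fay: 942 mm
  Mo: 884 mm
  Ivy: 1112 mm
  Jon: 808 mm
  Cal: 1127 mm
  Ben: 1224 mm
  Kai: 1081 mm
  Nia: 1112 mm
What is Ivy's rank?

Sorted (ascending): 808, 884, 942, 1081, 1112, 1112, 1127, 1224
The 2 values of 1112 occupy positions 5–6 → average rank (5+6)/2 = 5.5.
Ivy has value 1112 mm → rank 5.5.

5.5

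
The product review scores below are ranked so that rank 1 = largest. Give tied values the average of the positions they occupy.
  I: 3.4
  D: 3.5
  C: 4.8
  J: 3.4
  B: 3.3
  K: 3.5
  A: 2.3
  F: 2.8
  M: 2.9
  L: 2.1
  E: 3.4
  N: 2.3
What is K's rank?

2.5

Sorted (descending): 4.8, 3.5, 3.5, 3.4, 3.4, 3.4, 3.3, 2.9, 2.8, 2.3, 2.3, 2.1
The 2 values of 3.5 occupy positions 2–3 → average rank (2+3)/2 = 2.5.
The 3 values of 3.4 occupy positions 4–6 → average rank 5.
The 2 values of 2.3 occupy positions 10–11 → average rank (10+11)/2 = 10.5.
K has value 3.5 → rank 2.5.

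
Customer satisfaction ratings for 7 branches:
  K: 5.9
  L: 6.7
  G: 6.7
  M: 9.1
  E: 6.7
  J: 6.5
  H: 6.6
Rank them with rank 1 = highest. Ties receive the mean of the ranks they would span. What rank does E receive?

Sorted (descending): 9.1, 6.7, 6.7, 6.7, 6.6, 6.5, 5.9
The 3 values of 6.7 occupy positions 2–4 → average rank 3.
E has value 6.7 → rank 3.

3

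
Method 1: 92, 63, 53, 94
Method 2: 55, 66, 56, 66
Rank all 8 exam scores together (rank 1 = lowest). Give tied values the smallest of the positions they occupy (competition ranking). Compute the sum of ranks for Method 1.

20

Sorted (ascending): 53, 55, 56, 63, 66, 66, 92, 94
The 2 values of 66 occupy positions 5–6 → each gets rank 5.
Method 1 values → pooled ranks: 92→7, 63→4, 53→1, 94→8
Rank sum = 7 + 4 + 1 + 8 = 20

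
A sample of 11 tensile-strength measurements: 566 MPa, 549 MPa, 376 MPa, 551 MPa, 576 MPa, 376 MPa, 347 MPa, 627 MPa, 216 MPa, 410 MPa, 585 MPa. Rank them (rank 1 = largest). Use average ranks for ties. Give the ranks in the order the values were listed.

Sorted (descending): 627, 585, 576, 566, 551, 549, 410, 376, 376, 347, 216
The 2 values of 376 occupy positions 8–9 → average rank (8+9)/2 = 8.5.

4, 6, 8.5, 5, 3, 8.5, 10, 1, 11, 7, 2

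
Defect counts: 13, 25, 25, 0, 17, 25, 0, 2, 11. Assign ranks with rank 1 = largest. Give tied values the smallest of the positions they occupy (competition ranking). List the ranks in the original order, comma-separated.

Sorted (descending): 25, 25, 25, 17, 13, 11, 2, 0, 0
The 3 values of 25 occupy positions 1–3 → each gets rank 1.
The 2 values of 0 occupy positions 8–9 → each gets rank 8.

5, 1, 1, 8, 4, 1, 8, 7, 6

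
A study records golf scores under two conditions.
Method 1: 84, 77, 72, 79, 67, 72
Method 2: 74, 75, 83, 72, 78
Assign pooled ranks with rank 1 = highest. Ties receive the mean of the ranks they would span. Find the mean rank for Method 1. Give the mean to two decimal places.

6.33

Sorted (descending): 84, 83, 79, 78, 77, 75, 74, 72, 72, 72, 67
The 3 values of 72 occupy positions 8–10 → average rank 9.
Method 1 values → pooled ranks: 84→1, 77→5, 72→9, 79→3, 67→11, 72→9
Mean rank = (1 + 5 + 9 + 3 + 11 + 9) / 6 = 6.33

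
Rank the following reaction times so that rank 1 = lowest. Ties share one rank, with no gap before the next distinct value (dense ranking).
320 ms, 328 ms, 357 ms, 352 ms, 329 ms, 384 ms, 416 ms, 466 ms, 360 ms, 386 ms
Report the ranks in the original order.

Sorted (ascending): 320, 328, 329, 352, 357, 360, 384, 386, 416, 466
No ties — each value takes its position as its rank.

1, 2, 5, 4, 3, 7, 9, 10, 6, 8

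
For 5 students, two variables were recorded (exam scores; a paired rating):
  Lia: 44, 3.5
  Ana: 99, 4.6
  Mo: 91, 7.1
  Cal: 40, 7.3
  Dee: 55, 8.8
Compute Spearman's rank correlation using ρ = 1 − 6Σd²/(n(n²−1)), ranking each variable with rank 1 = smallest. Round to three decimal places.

Ranks of variable 1: 2, 5, 4, 1, 3
Ranks of variable 2: 1, 2, 3, 4, 5
d = r₁ − r₂: 1, 3, 1, -3, -2
d²: 1, 9, 1, 9, 4; Σd² = 24
ρ = 1 − 6·24/(5·24) = 1 − 144/120 = -0.200

-0.200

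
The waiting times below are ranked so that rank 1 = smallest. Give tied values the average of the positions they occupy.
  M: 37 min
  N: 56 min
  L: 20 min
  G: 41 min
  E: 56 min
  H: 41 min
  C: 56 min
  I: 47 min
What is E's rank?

Sorted (ascending): 20, 37, 41, 41, 47, 56, 56, 56
The 2 values of 41 occupy positions 3–4 → average rank (3+4)/2 = 3.5.
The 3 values of 56 occupy positions 6–8 → average rank 7.
E has value 56 min → rank 7.

7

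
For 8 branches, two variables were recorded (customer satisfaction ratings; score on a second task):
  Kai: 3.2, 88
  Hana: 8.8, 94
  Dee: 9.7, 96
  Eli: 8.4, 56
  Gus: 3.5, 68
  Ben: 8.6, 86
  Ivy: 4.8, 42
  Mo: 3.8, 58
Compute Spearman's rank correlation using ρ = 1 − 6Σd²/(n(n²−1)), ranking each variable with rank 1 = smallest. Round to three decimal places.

Ranks of variable 1: 1, 7, 8, 5, 2, 6, 4, 3
Ranks of variable 2: 6, 7, 8, 2, 4, 5, 1, 3
d = r₁ − r₂: -5, 0, 0, 3, -2, 1, 3, 0
d²: 25, 0, 0, 9, 4, 1, 9, 0; Σd² = 48
ρ = 1 − 6·48/(8·63) = 1 − 288/504 = 0.429

0.429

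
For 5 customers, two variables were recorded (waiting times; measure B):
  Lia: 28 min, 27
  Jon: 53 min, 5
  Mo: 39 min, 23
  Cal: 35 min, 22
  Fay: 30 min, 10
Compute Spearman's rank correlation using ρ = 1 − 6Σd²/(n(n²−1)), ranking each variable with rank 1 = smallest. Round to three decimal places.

-0.600

Ranks of variable 1: 1, 5, 4, 3, 2
Ranks of variable 2: 5, 1, 4, 3, 2
d = r₁ − r₂: -4, 4, 0, 0, 0
d²: 16, 16, 0, 0, 0; Σd² = 32
ρ = 1 − 6·32/(5·24) = 1 − 192/120 = -0.600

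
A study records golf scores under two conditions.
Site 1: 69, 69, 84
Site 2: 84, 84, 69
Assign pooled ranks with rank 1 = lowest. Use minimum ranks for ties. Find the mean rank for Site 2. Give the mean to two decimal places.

3.00

Sorted (ascending): 69, 69, 69, 84, 84, 84
The 3 values of 69 occupy positions 1–3 → each gets rank 1.
The 3 values of 84 occupy positions 4–6 → each gets rank 4.
Site 2 values → pooled ranks: 84→4, 84→4, 69→1
Mean rank = (4 + 4 + 1) / 3 = 3.00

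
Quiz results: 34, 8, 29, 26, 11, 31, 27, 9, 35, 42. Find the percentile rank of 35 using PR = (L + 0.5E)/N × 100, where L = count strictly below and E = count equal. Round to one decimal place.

N = 10.
Strictly below 35: 8. Equal to 35: 1.
PR = (8 + 0.5·1)/10 × 100 = 85.0

85.0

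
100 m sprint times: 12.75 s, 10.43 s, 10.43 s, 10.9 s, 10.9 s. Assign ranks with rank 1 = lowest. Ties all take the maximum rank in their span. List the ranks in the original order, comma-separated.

5, 2, 2, 4, 4

Sorted (ascending): 10.43, 10.43, 10.9, 10.9, 12.75
The 2 values of 10.43 occupy positions 1–2 → each gets rank 2.
The 2 values of 10.9 occupy positions 3–4 → each gets rank 4.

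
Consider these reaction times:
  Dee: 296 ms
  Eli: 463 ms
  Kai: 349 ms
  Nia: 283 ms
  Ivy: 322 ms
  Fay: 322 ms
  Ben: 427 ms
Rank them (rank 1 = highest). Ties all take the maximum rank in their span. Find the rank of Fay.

Sorted (descending): 463, 427, 349, 322, 322, 296, 283
The 2 values of 322 occupy positions 4–5 → each gets rank 5.
Fay has value 322 ms → rank 5.

5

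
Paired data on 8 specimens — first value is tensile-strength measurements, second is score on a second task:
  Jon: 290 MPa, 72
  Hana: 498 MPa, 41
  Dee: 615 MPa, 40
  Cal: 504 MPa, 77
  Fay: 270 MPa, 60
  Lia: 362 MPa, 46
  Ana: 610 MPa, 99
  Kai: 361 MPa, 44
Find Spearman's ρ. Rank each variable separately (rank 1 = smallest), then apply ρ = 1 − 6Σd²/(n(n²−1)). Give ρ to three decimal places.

Ranks of variable 1: 2, 5, 8, 6, 1, 4, 7, 3
Ranks of variable 2: 6, 2, 1, 7, 5, 4, 8, 3
d = r₁ − r₂: -4, 3, 7, -1, -4, 0, -1, 0
d²: 16, 9, 49, 1, 16, 0, 1, 0; Σd² = 92
ρ = 1 − 6·92/(8·63) = 1 − 552/504 = -0.095

-0.095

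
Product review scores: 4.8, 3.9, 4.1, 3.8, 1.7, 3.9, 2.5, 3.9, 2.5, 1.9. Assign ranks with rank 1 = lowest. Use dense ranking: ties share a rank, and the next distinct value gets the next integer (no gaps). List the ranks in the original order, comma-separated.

Sorted (ascending): 1.7, 1.9, 2.5, 2.5, 3.8, 3.9, 3.9, 3.9, 4.1, 4.8
The 2 values of 2.5 share dense rank 3.
The 3 values of 3.9 share dense rank 5.
Remaining distinct values take the next consecutive integers.

7, 5, 6, 4, 1, 5, 3, 5, 3, 2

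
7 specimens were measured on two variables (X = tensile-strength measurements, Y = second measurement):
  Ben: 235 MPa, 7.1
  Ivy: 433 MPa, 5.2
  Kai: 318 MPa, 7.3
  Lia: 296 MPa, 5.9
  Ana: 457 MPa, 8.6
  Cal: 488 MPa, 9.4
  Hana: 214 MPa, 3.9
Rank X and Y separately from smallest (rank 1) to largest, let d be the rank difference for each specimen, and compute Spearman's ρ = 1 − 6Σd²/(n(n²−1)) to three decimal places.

Ranks of variable 1: 2, 5, 4, 3, 6, 7, 1
Ranks of variable 2: 4, 2, 5, 3, 6, 7, 1
d = r₁ − r₂: -2, 3, -1, 0, 0, 0, 0
d²: 4, 9, 1, 0, 0, 0, 0; Σd² = 14
ρ = 1 − 6·14/(7·48) = 1 − 84/336 = 0.750

0.750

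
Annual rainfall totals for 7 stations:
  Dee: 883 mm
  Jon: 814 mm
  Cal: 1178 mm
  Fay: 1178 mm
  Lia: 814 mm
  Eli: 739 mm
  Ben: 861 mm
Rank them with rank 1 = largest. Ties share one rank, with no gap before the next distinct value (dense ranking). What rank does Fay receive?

1

Sorted (descending): 1178, 1178, 883, 861, 814, 814, 739
The 2 values of 1178 share dense rank 1.
The 2 values of 814 share dense rank 4.
Remaining distinct values take the next consecutive integers.
Fay has value 1178 mm → rank 1.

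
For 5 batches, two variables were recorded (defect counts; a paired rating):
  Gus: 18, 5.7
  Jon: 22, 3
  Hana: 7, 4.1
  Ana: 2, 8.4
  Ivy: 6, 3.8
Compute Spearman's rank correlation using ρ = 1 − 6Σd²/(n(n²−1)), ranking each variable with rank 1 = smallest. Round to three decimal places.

Ranks of variable 1: 4, 5, 3, 1, 2
Ranks of variable 2: 4, 1, 3, 5, 2
d = r₁ − r₂: 0, 4, 0, -4, 0
d²: 0, 16, 0, 16, 0; Σd² = 32
ρ = 1 − 6·32/(5·24) = 1 − 192/120 = -0.600

-0.600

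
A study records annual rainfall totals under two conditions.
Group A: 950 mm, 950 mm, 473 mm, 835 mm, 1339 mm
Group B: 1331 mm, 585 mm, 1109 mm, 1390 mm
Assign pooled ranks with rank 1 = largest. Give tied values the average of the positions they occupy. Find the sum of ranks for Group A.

29

Sorted (descending): 1390, 1339, 1331, 1109, 950, 950, 835, 585, 473
The 2 values of 950 occupy positions 5–6 → average rank (5+6)/2 = 5.5.
Group A values → pooled ranks: 950→5.5, 950→5.5, 473→9, 835→7, 1339→2
Rank sum = 5.5 + 5.5 + 9 + 7 + 2 = 29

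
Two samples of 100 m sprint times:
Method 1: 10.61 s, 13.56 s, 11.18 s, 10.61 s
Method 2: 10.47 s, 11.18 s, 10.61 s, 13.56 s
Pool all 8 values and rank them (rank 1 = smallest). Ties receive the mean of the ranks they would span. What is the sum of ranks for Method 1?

Sorted (ascending): 10.47, 10.61, 10.61, 10.61, 11.18, 11.18, 13.56, 13.56
The 3 values of 10.61 occupy positions 2–4 → average rank 3.
The 2 values of 11.18 occupy positions 5–6 → average rank (5+6)/2 = 5.5.
The 2 values of 13.56 occupy positions 7–8 → average rank (7+8)/2 = 7.5.
Method 1 values → pooled ranks: 10.61→3, 13.56→7.5, 11.18→5.5, 10.61→3
Rank sum = 3 + 7.5 + 5.5 + 3 = 19

19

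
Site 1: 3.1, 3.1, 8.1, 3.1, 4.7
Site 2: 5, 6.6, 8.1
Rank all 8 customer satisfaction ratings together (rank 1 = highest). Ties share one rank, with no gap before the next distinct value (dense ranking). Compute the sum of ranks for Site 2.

6

Sorted (descending): 8.1, 8.1, 6.6, 5, 4.7, 3.1, 3.1, 3.1
The 2 values of 8.1 share dense rank 1.
The 3 values of 3.1 share dense rank 5.
Remaining distinct values take the next consecutive integers.
Site 2 values → pooled ranks: 5→3, 6.6→2, 8.1→1
Rank sum = 3 + 2 + 1 = 6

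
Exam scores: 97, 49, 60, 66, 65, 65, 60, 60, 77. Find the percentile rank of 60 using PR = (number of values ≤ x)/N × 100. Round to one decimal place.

N = 9.
Strictly below 60: 1. Equal to 60: 3.
PR = 4/9 × 100 = 44.4

44.4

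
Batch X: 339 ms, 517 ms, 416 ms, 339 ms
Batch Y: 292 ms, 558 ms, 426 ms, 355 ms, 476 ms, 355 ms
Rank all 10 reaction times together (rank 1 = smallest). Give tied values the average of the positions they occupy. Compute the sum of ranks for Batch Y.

35

Sorted (ascending): 292, 339, 339, 355, 355, 416, 426, 476, 517, 558
The 2 values of 339 occupy positions 2–3 → average rank (2+3)/2 = 2.5.
The 2 values of 355 occupy positions 4–5 → average rank (4+5)/2 = 4.5.
Batch Y values → pooled ranks: 292→1, 558→10, 426→7, 355→4.5, 476→8, 355→4.5
Rank sum = 1 + 10 + 7 + 4.5 + 8 + 4.5 = 35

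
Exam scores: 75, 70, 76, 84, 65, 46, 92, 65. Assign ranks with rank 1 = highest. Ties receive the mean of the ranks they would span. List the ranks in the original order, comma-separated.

Sorted (descending): 92, 84, 76, 75, 70, 65, 65, 46
The 2 values of 65 occupy positions 6–7 → average rank (6+7)/2 = 6.5.

4, 5, 3, 2, 6.5, 8, 1, 6.5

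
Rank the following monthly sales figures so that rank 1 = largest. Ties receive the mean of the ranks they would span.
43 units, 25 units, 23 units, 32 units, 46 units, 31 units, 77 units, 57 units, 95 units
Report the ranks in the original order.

Sorted (descending): 95, 77, 57, 46, 43, 32, 31, 25, 23
No ties — each value takes its position as its rank.

5, 8, 9, 6, 4, 7, 2, 3, 1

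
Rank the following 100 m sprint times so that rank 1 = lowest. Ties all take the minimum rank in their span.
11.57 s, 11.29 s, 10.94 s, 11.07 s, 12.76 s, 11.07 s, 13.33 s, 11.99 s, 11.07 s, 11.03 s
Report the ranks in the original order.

Sorted (ascending): 10.94, 11.03, 11.07, 11.07, 11.07, 11.29, 11.57, 11.99, 12.76, 13.33
The 3 values of 11.07 occupy positions 3–5 → each gets rank 3.

7, 6, 1, 3, 9, 3, 10, 8, 3, 2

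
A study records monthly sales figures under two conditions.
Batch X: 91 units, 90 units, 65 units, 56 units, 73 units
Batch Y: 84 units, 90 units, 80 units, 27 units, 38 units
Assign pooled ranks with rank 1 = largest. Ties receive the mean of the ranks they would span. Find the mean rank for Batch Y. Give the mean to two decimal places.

6.10

Sorted (descending): 91, 90, 90, 84, 80, 73, 65, 56, 38, 27
The 2 values of 90 occupy positions 2–3 → average rank (2+3)/2 = 2.5.
Batch Y values → pooled ranks: 84→4, 90→2.5, 80→5, 27→10, 38→9
Mean rank = (4 + 2.5 + 5 + 10 + 9) / 5 = 6.10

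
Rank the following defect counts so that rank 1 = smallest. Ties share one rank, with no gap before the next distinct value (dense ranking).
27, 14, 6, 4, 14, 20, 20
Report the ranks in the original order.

5, 3, 2, 1, 3, 4, 4

Sorted (ascending): 4, 6, 14, 14, 20, 20, 27
The 2 values of 14 share dense rank 3.
The 2 values of 20 share dense rank 4.
Remaining distinct values take the next consecutive integers.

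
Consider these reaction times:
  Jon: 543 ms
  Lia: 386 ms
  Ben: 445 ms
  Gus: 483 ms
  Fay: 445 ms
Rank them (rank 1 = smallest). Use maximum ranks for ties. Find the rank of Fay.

Sorted (ascending): 386, 445, 445, 483, 543
The 2 values of 445 occupy positions 2–3 → each gets rank 3.
Fay has value 445 ms → rank 3.

3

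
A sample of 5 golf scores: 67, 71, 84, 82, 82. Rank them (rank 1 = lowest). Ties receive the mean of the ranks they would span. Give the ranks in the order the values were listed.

1, 2, 5, 3.5, 3.5

Sorted (ascending): 67, 71, 82, 82, 84
The 2 values of 82 occupy positions 3–4 → average rank (3+4)/2 = 3.5.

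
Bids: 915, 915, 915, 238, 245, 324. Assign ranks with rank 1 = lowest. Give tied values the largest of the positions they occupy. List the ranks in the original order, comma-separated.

Sorted (ascending): 238, 245, 324, 915, 915, 915
The 3 values of 915 occupy positions 4–6 → each gets rank 6.

6, 6, 6, 1, 2, 3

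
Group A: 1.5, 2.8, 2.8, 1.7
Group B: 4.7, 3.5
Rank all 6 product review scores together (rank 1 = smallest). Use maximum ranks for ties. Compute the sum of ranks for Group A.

11

Sorted (ascending): 1.5, 1.7, 2.8, 2.8, 3.5, 4.7
The 2 values of 2.8 occupy positions 3–4 → each gets rank 4.
Group A values → pooled ranks: 1.5→1, 2.8→4, 2.8→4, 1.7→2
Rank sum = 1 + 4 + 4 + 2 = 11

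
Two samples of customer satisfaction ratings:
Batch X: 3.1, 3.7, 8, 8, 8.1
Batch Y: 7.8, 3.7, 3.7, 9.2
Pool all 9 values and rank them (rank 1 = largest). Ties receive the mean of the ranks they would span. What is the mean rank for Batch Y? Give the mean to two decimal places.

Sorted (descending): 9.2, 8.1, 8, 8, 7.8, 3.7, 3.7, 3.7, 3.1
The 2 values of 8 occupy positions 3–4 → average rank (3+4)/2 = 3.5.
The 3 values of 3.7 occupy positions 6–8 → average rank 7.
Batch Y values → pooled ranks: 7.8→5, 3.7→7, 3.7→7, 9.2→1
Mean rank = (5 + 7 + 7 + 1) / 4 = 5.00

5.00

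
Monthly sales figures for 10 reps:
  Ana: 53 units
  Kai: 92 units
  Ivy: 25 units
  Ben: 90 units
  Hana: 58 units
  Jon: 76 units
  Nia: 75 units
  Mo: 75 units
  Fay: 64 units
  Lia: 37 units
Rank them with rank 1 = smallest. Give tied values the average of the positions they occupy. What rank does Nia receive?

6.5

Sorted (ascending): 25, 37, 53, 58, 64, 75, 75, 76, 90, 92
The 2 values of 75 occupy positions 6–7 → average rank (6+7)/2 = 6.5.
Nia has value 75 units → rank 6.5.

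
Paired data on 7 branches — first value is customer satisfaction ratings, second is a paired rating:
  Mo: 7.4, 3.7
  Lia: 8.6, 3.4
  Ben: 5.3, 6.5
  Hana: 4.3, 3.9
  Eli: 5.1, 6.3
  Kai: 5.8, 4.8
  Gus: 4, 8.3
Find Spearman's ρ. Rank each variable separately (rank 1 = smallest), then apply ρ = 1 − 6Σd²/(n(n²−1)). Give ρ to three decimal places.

-0.750

Ranks of variable 1: 6, 7, 4, 2, 3, 5, 1
Ranks of variable 2: 2, 1, 6, 3, 5, 4, 7
d = r₁ − r₂: 4, 6, -2, -1, -2, 1, -6
d²: 16, 36, 4, 1, 4, 1, 36; Σd² = 98
ρ = 1 − 6·98/(7·48) = 1 − 588/336 = -0.750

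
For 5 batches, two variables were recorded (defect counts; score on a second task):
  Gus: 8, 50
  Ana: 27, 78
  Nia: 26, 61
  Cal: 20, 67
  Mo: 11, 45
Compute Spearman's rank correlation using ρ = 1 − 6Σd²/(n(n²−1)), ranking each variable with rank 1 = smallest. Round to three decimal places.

0.800

Ranks of variable 1: 1, 5, 4, 3, 2
Ranks of variable 2: 2, 5, 3, 4, 1
d = r₁ − r₂: -1, 0, 1, -1, 1
d²: 1, 0, 1, 1, 1; Σd² = 4
ρ = 1 − 6·4/(5·24) = 1 − 24/120 = 0.800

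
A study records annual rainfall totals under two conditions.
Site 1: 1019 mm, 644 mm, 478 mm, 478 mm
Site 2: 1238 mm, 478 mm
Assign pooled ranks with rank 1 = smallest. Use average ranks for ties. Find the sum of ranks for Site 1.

13

Sorted (ascending): 478, 478, 478, 644, 1019, 1238
The 3 values of 478 occupy positions 1–3 → average rank 2.
Site 1 values → pooled ranks: 1019→5, 644→4, 478→2, 478→2
Rank sum = 5 + 4 + 2 + 2 = 13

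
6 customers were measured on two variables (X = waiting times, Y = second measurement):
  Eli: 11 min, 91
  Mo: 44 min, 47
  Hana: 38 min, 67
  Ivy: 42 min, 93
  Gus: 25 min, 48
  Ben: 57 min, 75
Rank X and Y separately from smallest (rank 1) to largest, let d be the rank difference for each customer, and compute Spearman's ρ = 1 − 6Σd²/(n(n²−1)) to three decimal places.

Ranks of variable 1: 1, 5, 3, 4, 2, 6
Ranks of variable 2: 5, 1, 3, 6, 2, 4
d = r₁ − r₂: -4, 4, 0, -2, 0, 2
d²: 16, 16, 0, 4, 0, 4; Σd² = 40
ρ = 1 − 6·40/(6·35) = 1 − 240/210 = -0.143

-0.143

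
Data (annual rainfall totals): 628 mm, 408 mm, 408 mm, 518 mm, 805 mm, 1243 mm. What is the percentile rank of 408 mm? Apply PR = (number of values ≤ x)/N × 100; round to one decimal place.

N = 6.
Strictly below 408: 0. Equal to 408: 2.
PR = 2/6 × 100 = 33.3

33.3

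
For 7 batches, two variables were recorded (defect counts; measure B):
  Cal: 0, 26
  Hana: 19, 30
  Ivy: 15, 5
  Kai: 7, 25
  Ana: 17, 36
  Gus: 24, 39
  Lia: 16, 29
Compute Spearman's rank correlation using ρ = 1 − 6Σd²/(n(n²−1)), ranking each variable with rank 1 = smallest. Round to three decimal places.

0.821

Ranks of variable 1: 1, 6, 3, 2, 5, 7, 4
Ranks of variable 2: 3, 5, 1, 2, 6, 7, 4
d = r₁ − r₂: -2, 1, 2, 0, -1, 0, 0
d²: 4, 1, 4, 0, 1, 0, 0; Σd² = 10
ρ = 1 − 6·10/(7·48) = 1 − 60/336 = 0.821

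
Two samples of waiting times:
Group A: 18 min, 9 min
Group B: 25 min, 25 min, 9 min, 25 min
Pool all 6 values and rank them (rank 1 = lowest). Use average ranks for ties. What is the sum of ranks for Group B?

Sorted (ascending): 9, 9, 18, 25, 25, 25
The 2 values of 9 occupy positions 1–2 → average rank (1+2)/2 = 1.5.
The 3 values of 25 occupy positions 4–6 → average rank 5.
Group B values → pooled ranks: 25→5, 25→5, 9→1.5, 25→5
Rank sum = 5 + 5 + 1.5 + 5 = 16.5

16.5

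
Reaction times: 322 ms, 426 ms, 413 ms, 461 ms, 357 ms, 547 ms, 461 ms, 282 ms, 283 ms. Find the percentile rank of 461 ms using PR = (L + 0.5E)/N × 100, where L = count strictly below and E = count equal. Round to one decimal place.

77.8

N = 9.
Strictly below 461: 6. Equal to 461: 2.
PR = (6 + 0.5·2)/9 × 100 = 77.8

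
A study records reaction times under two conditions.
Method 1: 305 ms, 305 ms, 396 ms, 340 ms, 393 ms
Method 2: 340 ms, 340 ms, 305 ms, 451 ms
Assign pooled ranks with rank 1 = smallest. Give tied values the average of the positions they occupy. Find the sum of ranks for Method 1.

Sorted (ascending): 305, 305, 305, 340, 340, 340, 393, 396, 451
The 3 values of 305 occupy positions 1–3 → average rank 2.
The 3 values of 340 occupy positions 4–6 → average rank 5.
Method 1 values → pooled ranks: 305→2, 305→2, 396→8, 340→5, 393→7
Rank sum = 2 + 2 + 8 + 5 + 7 = 24

24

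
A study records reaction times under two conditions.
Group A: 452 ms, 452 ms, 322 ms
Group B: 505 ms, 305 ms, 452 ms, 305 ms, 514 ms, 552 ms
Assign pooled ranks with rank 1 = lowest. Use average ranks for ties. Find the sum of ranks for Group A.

13

Sorted (ascending): 305, 305, 322, 452, 452, 452, 505, 514, 552
The 2 values of 305 occupy positions 1–2 → average rank (1+2)/2 = 1.5.
The 3 values of 452 occupy positions 4–6 → average rank 5.
Group A values → pooled ranks: 452→5, 452→5, 322→3
Rank sum = 5 + 5 + 3 = 13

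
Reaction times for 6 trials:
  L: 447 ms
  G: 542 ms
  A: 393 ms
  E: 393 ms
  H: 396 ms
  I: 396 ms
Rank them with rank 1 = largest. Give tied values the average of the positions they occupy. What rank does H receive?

Sorted (descending): 542, 447, 396, 396, 393, 393
The 2 values of 396 occupy positions 3–4 → average rank (3+4)/2 = 3.5.
The 2 values of 393 occupy positions 5–6 → average rank (5+6)/2 = 5.5.
H has value 396 ms → rank 3.5.

3.5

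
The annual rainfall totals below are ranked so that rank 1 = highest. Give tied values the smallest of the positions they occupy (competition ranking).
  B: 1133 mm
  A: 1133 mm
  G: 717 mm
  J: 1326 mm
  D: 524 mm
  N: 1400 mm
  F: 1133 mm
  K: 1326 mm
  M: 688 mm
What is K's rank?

Sorted (descending): 1400, 1326, 1326, 1133, 1133, 1133, 717, 688, 524
The 2 values of 1326 occupy positions 2–3 → each gets rank 2.
The 3 values of 1133 occupy positions 4–6 → each gets rank 4.
K has value 1326 mm → rank 2.

2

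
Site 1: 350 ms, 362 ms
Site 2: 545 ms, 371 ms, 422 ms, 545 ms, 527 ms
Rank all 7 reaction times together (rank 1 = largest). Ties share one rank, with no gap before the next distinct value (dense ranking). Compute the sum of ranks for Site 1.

Sorted (descending): 545, 545, 527, 422, 371, 362, 350
The 2 values of 545 share dense rank 1.
Remaining distinct values take the next consecutive integers.
Site 1 values → pooled ranks: 350→6, 362→5
Rank sum = 6 + 5 = 11

11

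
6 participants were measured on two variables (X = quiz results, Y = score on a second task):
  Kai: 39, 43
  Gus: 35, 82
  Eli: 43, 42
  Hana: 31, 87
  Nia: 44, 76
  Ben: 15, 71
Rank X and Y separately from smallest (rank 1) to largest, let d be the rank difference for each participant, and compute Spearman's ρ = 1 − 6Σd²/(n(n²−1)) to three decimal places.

Ranks of variable 1: 4, 3, 5, 2, 6, 1
Ranks of variable 2: 2, 5, 1, 6, 4, 3
d = r₁ − r₂: 2, -2, 4, -4, 2, -2
d²: 4, 4, 16, 16, 4, 4; Σd² = 48
ρ = 1 − 6·48/(6·35) = 1 − 288/210 = -0.371

-0.371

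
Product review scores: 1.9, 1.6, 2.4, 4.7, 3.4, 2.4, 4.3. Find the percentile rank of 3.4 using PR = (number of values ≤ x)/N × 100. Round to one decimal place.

N = 7.
Strictly below 3.4: 4. Equal to 3.4: 1.
PR = 5/7 × 100 = 71.4

71.4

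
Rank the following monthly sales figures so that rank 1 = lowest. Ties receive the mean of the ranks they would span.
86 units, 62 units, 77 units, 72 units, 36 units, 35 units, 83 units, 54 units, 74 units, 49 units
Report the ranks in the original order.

10, 5, 8, 6, 2, 1, 9, 4, 7, 3

Sorted (ascending): 35, 36, 49, 54, 62, 72, 74, 77, 83, 86
No ties — each value takes its position as its rank.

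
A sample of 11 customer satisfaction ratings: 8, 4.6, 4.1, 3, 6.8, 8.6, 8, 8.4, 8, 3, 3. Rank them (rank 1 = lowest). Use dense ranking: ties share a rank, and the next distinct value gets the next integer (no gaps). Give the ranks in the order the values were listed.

Sorted (ascending): 3, 3, 3, 4.1, 4.6, 6.8, 8, 8, 8, 8.4, 8.6
The 3 values of 3 share dense rank 1.
The 3 values of 8 share dense rank 5.
Remaining distinct values take the next consecutive integers.

5, 3, 2, 1, 4, 7, 5, 6, 5, 1, 1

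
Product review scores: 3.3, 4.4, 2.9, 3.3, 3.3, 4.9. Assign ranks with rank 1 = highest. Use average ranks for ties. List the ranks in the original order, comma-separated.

Sorted (descending): 4.9, 4.4, 3.3, 3.3, 3.3, 2.9
The 3 values of 3.3 occupy positions 3–5 → average rank 4.

4, 2, 6, 4, 4, 1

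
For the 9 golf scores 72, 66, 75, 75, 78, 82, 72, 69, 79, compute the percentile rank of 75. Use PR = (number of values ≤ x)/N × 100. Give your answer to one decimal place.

N = 9.
Strictly below 75: 4. Equal to 75: 2.
PR = 6/9 × 100 = 66.7

66.7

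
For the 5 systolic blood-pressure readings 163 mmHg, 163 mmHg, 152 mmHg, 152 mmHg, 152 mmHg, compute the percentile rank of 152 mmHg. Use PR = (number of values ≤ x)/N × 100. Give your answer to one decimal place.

60.0

N = 5.
Strictly below 152: 0. Equal to 152: 3.
PR = 3/5 × 100 = 60.0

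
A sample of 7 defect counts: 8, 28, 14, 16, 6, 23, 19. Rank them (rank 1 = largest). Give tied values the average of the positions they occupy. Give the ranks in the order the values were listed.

6, 1, 5, 4, 7, 2, 3

Sorted (descending): 28, 23, 19, 16, 14, 8, 6
No ties — each value takes its position as its rank.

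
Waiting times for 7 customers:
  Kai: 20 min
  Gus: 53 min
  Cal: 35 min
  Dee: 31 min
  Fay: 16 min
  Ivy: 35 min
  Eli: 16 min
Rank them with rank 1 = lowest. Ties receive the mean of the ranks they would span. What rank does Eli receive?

1.5

Sorted (ascending): 16, 16, 20, 31, 35, 35, 53
The 2 values of 16 occupy positions 1–2 → average rank (1+2)/2 = 1.5.
The 2 values of 35 occupy positions 5–6 → average rank (5+6)/2 = 5.5.
Eli has value 16 min → rank 1.5.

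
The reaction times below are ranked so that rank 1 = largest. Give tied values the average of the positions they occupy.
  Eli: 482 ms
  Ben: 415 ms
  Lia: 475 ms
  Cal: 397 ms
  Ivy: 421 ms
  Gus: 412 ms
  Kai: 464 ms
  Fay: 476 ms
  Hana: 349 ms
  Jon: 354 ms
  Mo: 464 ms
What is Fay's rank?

2

Sorted (descending): 482, 476, 475, 464, 464, 421, 415, 412, 397, 354, 349
The 2 values of 464 occupy positions 4–5 → average rank (4+5)/2 = 4.5.
Fay has value 476 ms → rank 2.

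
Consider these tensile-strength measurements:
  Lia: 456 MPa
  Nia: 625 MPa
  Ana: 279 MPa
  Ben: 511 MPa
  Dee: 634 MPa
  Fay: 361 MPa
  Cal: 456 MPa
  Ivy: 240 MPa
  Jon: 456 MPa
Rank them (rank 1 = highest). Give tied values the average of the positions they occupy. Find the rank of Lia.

Sorted (descending): 634, 625, 511, 456, 456, 456, 361, 279, 240
The 3 values of 456 occupy positions 4–6 → average rank 5.
Lia has value 456 MPa → rank 5.

5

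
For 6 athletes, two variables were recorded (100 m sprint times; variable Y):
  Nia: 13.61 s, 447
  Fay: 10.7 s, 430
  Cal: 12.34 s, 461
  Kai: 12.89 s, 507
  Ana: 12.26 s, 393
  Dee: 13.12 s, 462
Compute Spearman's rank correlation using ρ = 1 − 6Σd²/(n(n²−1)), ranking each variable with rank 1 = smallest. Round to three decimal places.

0.543

Ranks of variable 1: 6, 1, 3, 4, 2, 5
Ranks of variable 2: 3, 2, 4, 6, 1, 5
d = r₁ − r₂: 3, -1, -1, -2, 1, 0
d²: 9, 1, 1, 4, 1, 0; Σd² = 16
ρ = 1 − 6·16/(6·35) = 1 − 96/210 = 0.543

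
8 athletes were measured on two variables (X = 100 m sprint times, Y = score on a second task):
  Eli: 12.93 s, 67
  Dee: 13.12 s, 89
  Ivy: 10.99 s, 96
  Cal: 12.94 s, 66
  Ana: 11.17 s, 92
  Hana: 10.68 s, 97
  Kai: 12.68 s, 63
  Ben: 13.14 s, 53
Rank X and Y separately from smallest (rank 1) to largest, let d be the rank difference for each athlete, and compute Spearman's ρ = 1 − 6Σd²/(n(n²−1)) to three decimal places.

Ranks of variable 1: 5, 7, 2, 6, 3, 1, 4, 8
Ranks of variable 2: 4, 5, 7, 3, 6, 8, 2, 1
d = r₁ − r₂: 1, 2, -5, 3, -3, -7, 2, 7
d²: 1, 4, 25, 9, 9, 49, 4, 49; Σd² = 150
ρ = 1 − 6·150/(8·63) = 1 − 900/504 = -0.786

-0.786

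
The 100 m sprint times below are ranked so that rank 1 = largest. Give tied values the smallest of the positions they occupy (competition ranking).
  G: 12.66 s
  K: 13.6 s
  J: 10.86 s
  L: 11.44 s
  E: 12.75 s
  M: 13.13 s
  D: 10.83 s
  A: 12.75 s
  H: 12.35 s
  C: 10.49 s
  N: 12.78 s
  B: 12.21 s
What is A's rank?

Sorted (descending): 13.6, 13.13, 12.78, 12.75, 12.75, 12.66, 12.35, 12.21, 11.44, 10.86, 10.83, 10.49
The 2 values of 12.75 occupy positions 4–5 → each gets rank 4.
A has value 12.75 s → rank 4.

4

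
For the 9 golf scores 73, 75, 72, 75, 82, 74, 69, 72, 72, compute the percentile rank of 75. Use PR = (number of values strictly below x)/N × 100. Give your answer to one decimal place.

N = 9.
Strictly below 75: 6. Equal to 75: 2.
PR = 6/9 × 100 = 66.7

66.7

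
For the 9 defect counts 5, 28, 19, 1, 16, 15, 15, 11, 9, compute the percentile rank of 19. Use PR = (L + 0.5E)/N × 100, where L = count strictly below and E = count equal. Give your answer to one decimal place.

N = 9.
Strictly below 19: 7. Equal to 19: 1.
PR = (7 + 0.5·1)/9 × 100 = 83.3

83.3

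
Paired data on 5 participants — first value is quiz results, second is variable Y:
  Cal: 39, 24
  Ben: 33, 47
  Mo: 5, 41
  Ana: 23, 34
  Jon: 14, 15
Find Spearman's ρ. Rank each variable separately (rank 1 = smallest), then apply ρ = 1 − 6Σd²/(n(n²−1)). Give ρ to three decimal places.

0.000

Ranks of variable 1: 5, 4, 1, 3, 2
Ranks of variable 2: 2, 5, 4, 3, 1
d = r₁ − r₂: 3, -1, -3, 0, 1
d²: 9, 1, 9, 0, 1; Σd² = 20
ρ = 1 − 6·20/(5·24) = 1 − 120/120 = 0.000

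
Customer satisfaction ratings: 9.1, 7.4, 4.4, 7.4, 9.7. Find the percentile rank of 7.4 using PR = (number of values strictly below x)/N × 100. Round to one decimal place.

N = 5.
Strictly below 7.4: 1. Equal to 7.4: 2.
PR = 1/5 × 100 = 20.0

20.0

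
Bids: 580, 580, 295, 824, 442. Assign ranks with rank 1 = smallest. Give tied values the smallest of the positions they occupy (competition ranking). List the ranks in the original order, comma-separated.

Sorted (ascending): 295, 442, 580, 580, 824
The 2 values of 580 occupy positions 3–4 → each gets rank 3.

3, 3, 1, 5, 2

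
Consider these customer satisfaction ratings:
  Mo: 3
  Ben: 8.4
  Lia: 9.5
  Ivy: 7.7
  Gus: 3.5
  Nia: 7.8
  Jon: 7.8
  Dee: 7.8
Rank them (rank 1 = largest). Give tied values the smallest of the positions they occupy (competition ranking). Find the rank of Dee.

Sorted (descending): 9.5, 8.4, 7.8, 7.8, 7.8, 7.7, 3.5, 3
The 3 values of 7.8 occupy positions 3–5 → each gets rank 3.
Dee has value 7.8 → rank 3.

3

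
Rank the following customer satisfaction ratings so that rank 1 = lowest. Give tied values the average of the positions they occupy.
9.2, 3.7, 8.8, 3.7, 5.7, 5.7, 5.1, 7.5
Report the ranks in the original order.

8, 1.5, 7, 1.5, 4.5, 4.5, 3, 6

Sorted (ascending): 3.7, 3.7, 5.1, 5.7, 5.7, 7.5, 8.8, 9.2
The 2 values of 3.7 occupy positions 1–2 → average rank (1+2)/2 = 1.5.
The 2 values of 5.7 occupy positions 4–5 → average rank (4+5)/2 = 4.5.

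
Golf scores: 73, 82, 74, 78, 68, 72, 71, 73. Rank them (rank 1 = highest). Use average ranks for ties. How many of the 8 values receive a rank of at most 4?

3

Sorted (descending): 82, 78, 74, 73, 73, 72, 71, 68
The 2 values of 73 occupy positions 4–5 → average rank (4+5)/2 = 4.5.
Ranks ≤ 4: {1, 2, 3} → 3 values.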